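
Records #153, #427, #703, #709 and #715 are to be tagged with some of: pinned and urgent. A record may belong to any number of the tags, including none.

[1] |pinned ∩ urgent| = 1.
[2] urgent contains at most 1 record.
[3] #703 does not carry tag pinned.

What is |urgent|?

1

From (3): #703 ∉ pinned.
Suppose #703 ∈ urgent: no assignment then satisfies all the clues, so #703 ∉ urgent.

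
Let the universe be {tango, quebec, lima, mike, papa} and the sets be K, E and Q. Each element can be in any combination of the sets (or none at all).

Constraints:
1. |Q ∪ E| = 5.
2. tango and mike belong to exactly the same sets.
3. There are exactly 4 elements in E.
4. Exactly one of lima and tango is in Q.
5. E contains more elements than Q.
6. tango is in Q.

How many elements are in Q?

3

From (6): tango ∈ Q.
(2): mike matches tango: mike ∈ Q.
(4) (exactly one): lima ∉ Q.
Suppose tango ∉ E: no assignment then satisfies all the clues, so tango ∈ E.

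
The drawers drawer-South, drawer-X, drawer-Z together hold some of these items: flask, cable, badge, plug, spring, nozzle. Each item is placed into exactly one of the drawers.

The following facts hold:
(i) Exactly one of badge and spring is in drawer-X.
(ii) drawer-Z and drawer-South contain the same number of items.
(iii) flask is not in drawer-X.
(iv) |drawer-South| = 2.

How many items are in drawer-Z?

2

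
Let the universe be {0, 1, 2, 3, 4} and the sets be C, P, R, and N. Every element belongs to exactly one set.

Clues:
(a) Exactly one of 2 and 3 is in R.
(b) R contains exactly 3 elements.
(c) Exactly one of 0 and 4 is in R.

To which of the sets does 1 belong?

1: R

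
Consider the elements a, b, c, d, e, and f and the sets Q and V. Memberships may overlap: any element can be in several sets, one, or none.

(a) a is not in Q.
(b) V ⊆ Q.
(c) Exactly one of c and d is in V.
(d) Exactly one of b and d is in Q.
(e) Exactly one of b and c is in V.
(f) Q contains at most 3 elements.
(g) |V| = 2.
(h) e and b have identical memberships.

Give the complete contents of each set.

Q = {c, d, f}; V = {c, f}

From (a): a ∉ Q.
(b) contrapositive: a ∉ V.
Suppose b ∈ Q: no assignment then satisfies all the clues, so b ∉ Q.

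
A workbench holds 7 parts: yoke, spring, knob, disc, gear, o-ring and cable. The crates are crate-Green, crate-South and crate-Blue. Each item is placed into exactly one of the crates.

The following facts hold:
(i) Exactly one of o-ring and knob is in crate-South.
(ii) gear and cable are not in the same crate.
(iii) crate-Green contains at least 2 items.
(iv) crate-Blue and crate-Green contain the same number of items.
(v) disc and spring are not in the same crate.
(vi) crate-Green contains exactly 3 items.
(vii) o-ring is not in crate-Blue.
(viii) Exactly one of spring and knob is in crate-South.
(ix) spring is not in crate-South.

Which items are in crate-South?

crate-South = {knob}

From (vii): o-ring ∉ crate-Blue.
From (ix): spring ∉ crate-South.
(viii) (exactly one): knob ∈ crate-South.
(i) (exactly one): o-ring ∉ crate-South.
Only one crate left: o-ring ∈ crate-Green.
Suppose yoke ∈ crate-South: no assignment then satisfies all the clues, so yoke ∉ crate-South.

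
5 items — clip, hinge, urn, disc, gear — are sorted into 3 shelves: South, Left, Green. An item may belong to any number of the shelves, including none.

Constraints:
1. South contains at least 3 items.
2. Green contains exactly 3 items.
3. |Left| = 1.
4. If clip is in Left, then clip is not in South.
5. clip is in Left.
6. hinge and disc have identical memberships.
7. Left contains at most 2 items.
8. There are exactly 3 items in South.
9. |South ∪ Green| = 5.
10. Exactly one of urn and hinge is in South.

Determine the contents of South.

South = {disc, gear, hinge}

From (5): clip ∈ Left.
(3): Left already has 1, so the rest are out.
(4): clip ∉ South.
Suppose hinge ∉ South: no assignment then satisfies all the clues, so hinge ∈ South.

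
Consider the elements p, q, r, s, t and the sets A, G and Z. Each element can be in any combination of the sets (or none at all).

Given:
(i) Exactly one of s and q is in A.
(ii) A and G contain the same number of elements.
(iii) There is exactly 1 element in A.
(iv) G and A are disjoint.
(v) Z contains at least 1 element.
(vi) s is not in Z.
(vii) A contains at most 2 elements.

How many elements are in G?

1

From (vi): s ∉ Z.
Suppose p ∈ A: no assignment then satisfies all the clues, so p ∉ A.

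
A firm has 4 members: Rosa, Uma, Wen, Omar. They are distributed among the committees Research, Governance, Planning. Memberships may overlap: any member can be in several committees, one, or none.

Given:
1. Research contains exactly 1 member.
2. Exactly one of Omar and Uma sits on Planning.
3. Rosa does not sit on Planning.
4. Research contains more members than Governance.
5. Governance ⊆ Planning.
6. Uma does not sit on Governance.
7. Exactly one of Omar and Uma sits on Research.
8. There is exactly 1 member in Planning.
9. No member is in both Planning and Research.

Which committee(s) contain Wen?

Wen: none

From (3): Rosa ∉ Planning.
From (6): Uma ∉ Governance.
(5) contrapositive: Rosa ∉ Governance.
Suppose Wen ∈ Research: no assignment then satisfies all the clues, so Wen ∉ Research.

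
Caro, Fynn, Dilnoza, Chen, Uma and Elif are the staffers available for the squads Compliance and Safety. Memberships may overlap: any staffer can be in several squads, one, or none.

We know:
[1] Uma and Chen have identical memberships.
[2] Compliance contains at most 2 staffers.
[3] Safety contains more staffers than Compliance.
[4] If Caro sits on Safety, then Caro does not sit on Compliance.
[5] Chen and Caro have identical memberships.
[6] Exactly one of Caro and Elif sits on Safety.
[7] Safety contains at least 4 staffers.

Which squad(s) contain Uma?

Uma: Safety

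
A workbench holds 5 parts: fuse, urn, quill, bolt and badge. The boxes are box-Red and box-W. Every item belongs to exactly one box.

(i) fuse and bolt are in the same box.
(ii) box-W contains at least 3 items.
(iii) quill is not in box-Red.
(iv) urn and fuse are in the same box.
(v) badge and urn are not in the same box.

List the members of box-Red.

box-Red = {badge}

From (iii): quill ∉ box-Red.
Only one box left: quill ∈ box-W.
Suppose fuse ∈ box-Red: no assignment then satisfies all the clues, so fuse ∉ box-Red.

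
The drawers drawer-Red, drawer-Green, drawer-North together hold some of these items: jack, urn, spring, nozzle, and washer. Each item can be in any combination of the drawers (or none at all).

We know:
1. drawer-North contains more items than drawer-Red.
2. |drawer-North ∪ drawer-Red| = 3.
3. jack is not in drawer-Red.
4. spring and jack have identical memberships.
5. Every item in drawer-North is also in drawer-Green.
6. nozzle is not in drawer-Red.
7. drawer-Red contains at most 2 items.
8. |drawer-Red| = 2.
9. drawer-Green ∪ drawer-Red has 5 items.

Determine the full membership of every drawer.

drawer-Red = {urn, washer}; drawer-Green = {jack, nozzle, spring, urn, washer}; drawer-North = {nozzle, urn, washer}

From (3): jack ∉ drawer-Red.
From (6): nozzle ∉ drawer-Red.
(4): spring matches jack: spring ∉ drawer-Red.
(8): only 2 candidates remain for drawer-Red, so all are in.
Suppose jack ∉ drawer-Green: no assignment then satisfies all the clues, so jack ∈ drawer-Green.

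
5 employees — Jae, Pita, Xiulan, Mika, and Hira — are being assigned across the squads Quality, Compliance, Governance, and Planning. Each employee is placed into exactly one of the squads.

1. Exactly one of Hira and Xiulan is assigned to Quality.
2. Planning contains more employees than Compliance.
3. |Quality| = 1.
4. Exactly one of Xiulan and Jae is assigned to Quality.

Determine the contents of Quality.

Quality = {Xiulan}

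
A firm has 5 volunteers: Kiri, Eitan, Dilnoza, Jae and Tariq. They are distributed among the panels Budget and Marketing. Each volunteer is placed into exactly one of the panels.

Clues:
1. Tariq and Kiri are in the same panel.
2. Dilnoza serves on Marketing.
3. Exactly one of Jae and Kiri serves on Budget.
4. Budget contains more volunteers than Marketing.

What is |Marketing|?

2

From (2): Dilnoza ∈ Marketing.
Suppose Kiri ∉ Budget: no assignment then satisfies all the clues, so Kiri ∈ Budget.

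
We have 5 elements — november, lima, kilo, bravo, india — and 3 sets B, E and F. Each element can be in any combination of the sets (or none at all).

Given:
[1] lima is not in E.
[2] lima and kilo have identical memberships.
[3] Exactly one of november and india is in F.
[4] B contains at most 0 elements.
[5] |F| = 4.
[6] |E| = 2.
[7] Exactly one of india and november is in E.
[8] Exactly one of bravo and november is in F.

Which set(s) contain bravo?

bravo: E, F

From (1): lima ∉ E.
(2): kilo matches lima: kilo ∉ E.
(4): B already has 0, so the rest are out.
Suppose bravo ∉ E: no assignment then satisfies all the clues, so bravo ∈ E.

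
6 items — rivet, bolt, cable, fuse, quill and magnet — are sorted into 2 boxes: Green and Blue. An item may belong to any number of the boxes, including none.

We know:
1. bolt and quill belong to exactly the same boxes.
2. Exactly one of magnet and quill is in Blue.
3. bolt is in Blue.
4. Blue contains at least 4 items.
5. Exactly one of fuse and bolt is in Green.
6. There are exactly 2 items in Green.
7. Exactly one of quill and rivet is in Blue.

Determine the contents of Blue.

From (3): bolt ∈ Blue.
(1): quill matches bolt: quill ∈ Blue.
(2) (exactly one): magnet ∉ Blue.
(7) (exactly one): rivet ∉ Blue.
(4): only 4 candidates remain for Blue, so all are in.

Blue = {bolt, cable, fuse, quill}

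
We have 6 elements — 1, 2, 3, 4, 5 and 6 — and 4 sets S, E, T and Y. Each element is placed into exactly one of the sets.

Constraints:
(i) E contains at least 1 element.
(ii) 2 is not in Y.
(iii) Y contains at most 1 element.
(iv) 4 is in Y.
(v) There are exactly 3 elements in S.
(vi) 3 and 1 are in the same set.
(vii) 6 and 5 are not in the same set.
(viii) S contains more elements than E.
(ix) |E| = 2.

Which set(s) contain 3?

3: S

From (ii): 2 ∉ Y.
From (iv): 4 ∈ Y.
(iii): Y already has 1, so the rest are out.
Suppose 3 ∉ S: no assignment then satisfies all the clues, so 3 ∈ S.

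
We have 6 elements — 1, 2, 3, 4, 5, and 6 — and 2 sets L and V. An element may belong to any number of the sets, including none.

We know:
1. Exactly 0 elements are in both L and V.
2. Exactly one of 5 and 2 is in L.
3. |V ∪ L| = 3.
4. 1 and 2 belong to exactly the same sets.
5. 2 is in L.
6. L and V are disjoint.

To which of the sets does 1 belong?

1: L

From (5): 2 ∈ L.
(2) (exactly one): 5 ∉ L.
(4): 1 matches 2: 1 ∈ L.
(6) (disjoint): 1 ∉ V.
(6) (disjoint): 2 ∉ V.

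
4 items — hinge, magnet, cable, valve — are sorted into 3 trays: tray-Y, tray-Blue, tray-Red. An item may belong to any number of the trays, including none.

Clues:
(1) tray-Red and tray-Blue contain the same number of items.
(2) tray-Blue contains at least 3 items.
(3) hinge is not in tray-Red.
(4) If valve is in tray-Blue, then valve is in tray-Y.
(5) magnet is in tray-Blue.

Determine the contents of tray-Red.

tray-Red = {cable, magnet, valve}

From (3): hinge ∉ tray-Red.
From (5): magnet ∈ tray-Blue.
Suppose magnet ∉ tray-Red: no assignment then satisfies all the clues, so magnet ∈ tray-Red.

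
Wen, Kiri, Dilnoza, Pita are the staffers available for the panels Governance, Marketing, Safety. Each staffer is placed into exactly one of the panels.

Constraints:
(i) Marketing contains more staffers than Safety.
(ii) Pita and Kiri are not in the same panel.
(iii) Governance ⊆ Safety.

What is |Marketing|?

3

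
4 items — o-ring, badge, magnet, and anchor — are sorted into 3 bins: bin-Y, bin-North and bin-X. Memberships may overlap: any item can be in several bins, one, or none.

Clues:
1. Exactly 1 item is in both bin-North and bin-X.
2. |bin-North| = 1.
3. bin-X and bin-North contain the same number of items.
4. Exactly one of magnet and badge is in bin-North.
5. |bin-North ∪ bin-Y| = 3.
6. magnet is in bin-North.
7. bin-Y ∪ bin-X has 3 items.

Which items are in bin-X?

bin-X = {magnet}

From (6): magnet ∈ bin-North.
(2): bin-North already has 1, so the rest are out.
Suppose o-ring ∈ bin-X: no assignment then satisfies all the clues, so o-ring ∉ bin-X.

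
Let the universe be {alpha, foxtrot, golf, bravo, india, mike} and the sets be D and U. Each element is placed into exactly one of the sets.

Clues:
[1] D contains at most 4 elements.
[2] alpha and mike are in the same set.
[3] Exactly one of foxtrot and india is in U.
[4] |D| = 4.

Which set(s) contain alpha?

alpha: D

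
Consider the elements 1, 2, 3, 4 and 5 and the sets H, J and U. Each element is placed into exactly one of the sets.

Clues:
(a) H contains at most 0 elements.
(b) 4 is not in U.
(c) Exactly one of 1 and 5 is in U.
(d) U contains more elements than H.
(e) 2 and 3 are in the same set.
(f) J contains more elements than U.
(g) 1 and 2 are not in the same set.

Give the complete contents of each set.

H = {}; J = {2, 3, 4, 5}; U = {1}

From (b): 4 ∉ U.
(a): H already has 0, so the rest are out.
Only one set left: 4 ∈ J.
Suppose 1 ∈ J: no assignment then satisfies all the clues, so 1 ∉ J.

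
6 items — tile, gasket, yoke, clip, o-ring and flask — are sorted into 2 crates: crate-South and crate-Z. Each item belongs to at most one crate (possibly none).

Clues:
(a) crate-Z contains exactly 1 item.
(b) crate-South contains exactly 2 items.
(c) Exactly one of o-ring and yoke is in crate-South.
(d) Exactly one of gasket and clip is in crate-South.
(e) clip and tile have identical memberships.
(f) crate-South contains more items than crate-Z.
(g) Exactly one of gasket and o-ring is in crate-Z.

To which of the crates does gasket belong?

gasket: crate-South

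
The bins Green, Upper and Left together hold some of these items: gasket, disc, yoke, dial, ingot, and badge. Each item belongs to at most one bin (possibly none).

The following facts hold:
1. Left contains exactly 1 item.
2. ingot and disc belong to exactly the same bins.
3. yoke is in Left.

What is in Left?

Left = {yoke}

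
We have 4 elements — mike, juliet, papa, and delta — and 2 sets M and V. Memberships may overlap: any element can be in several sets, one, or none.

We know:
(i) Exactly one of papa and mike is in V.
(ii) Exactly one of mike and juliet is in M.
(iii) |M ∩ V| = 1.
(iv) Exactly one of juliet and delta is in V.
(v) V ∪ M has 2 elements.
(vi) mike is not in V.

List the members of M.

M = {juliet}

From (vi): mike ∉ V.
(i) (exactly one): papa ∈ V.
Suppose mike ∈ M: no assignment then satisfies all the clues, so mike ∉ M.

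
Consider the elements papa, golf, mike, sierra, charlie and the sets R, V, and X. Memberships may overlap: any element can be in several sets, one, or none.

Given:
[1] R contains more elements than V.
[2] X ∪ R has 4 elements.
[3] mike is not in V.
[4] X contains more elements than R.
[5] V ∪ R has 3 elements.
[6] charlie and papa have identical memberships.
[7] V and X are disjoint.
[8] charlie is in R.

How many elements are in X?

4

From (3): mike ∉ V.
From (8): charlie ∈ R.
(6): papa matches charlie: papa ∈ R.
Suppose papa ∈ V: no assignment then satisfies all the clues, so papa ∉ V.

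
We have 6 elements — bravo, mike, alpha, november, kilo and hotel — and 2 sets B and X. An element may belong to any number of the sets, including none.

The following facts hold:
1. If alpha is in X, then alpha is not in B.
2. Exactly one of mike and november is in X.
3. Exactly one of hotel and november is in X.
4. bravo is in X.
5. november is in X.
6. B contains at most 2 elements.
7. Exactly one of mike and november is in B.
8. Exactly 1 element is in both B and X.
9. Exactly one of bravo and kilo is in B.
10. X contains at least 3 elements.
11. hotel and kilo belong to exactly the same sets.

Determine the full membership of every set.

B = {bravo, mike}; X = {alpha, bravo, november}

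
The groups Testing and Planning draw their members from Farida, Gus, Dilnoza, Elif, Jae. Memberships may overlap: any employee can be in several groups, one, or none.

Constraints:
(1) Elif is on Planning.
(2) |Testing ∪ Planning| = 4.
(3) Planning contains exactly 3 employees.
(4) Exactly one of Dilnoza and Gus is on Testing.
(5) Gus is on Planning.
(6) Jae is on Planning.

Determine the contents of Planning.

From (1): Elif ∈ Planning.
From (5): Gus ∈ Planning.
From (6): Jae ∈ Planning.
(3): Planning already has 3, so the rest are out.

Planning = {Elif, Gus, Jae}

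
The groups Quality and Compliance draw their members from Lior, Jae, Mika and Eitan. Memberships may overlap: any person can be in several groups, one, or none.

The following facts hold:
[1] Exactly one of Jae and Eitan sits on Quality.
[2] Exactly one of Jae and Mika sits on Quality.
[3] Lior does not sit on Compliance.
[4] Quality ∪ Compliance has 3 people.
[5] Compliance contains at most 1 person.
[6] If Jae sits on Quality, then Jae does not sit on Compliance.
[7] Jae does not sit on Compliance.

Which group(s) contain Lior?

From (3): Lior ∉ Compliance.
From (7): Jae ∉ Compliance.
Suppose Lior ∉ Quality: no assignment then satisfies all the clues, so Lior ∈ Quality.

Lior: Quality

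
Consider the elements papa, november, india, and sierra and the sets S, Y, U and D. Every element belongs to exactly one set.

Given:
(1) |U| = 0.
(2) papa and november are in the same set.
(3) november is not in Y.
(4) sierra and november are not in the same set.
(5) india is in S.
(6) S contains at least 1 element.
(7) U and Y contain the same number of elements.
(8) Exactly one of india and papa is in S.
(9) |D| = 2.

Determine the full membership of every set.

S = {india, sierra}; Y = {}; U = {}; D = {november, papa}

From (3): november ∉ Y.
From (5): india ∈ S.
(1): U already has 0, so the rest are out.
(2): papa matches november: papa ∉ Y.
(8) (exactly one): papa ∉ S.
Only one set left: papa ∈ D.
(2): november matches papa: november ∉ S.
(2): november matches papa: november ∈ D.
(4): sierra ∉ D.
Suppose sierra ∉ S: no assignment then satisfies all the clues, so sierra ∈ S.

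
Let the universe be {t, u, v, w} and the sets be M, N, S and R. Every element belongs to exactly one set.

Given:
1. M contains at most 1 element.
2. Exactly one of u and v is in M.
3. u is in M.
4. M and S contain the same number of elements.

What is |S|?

1

From (3): u ∈ M.
(1): M already has 1, so the rest are out.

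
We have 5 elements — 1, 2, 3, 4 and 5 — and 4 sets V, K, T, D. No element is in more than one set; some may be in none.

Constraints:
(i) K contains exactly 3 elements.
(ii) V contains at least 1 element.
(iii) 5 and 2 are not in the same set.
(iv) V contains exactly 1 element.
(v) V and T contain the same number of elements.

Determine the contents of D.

D = {}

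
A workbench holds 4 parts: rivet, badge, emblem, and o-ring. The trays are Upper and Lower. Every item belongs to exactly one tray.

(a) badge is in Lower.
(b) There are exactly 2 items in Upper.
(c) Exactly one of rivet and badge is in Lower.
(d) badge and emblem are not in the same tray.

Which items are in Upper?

From (a): badge ∈ Lower.
(c) (exactly one): rivet ∉ Lower.
(d): emblem ∉ Lower.
Only one tray left: rivet ∈ Upper.
Only one tray left: emblem ∈ Upper.
(b): Upper already has 2, so the rest are out.
Only one tray left: o-ring ∈ Lower.

Upper = {emblem, rivet}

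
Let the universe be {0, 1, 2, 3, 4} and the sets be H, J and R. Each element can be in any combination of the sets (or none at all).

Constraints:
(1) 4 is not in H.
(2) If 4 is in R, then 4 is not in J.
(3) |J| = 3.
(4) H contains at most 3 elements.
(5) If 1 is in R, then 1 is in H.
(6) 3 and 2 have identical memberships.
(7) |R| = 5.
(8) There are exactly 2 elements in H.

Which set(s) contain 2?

2: J, R

From (1): 4 ∉ H.
(7): only 5 candidates remain for R, so all are in.
(2): 4 ∉ J.
(5): 1 ∈ H.
Suppose 2 ∈ H: no assignment then satisfies all the clues, so 2 ∉ H.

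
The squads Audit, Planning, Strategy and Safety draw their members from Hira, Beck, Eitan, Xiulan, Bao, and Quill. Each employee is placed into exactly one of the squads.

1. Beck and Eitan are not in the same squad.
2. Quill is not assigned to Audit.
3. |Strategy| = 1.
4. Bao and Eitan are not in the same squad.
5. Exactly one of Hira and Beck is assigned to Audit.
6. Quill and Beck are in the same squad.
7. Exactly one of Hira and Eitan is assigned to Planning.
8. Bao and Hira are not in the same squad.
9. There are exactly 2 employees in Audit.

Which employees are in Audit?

Audit = {Hira, Xiulan}

From (2): Quill ∉ Audit.
(6): Beck matches Quill: Beck ∉ Audit.
(5) (exactly one): Hira ∈ Audit.
(7) (exactly one): Eitan ∈ Planning.
(8): Bao ∉ Audit.
(9): only 2 candidates remain for Audit, so all are in.
(1): Beck ∉ Planning.
(4): Bao ∉ Planning.
(6): Quill matches Beck: Quill ∉ Planning.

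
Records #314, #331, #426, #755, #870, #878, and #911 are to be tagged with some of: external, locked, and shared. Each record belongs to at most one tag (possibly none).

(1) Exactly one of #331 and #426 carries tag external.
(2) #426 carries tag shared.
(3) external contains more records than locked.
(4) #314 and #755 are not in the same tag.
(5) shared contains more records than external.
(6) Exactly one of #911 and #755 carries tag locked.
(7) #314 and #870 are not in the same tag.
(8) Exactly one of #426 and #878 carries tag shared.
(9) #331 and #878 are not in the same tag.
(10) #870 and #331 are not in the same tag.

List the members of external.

external = {#314, #331}

From (2): #426 ∈ shared.
(1) (exactly one): #331 ∈ external.
(8) (exactly one): #878 ∉ shared.
(9): #878 ∉ external.
(10): #870 ∉ external.
Suppose #314 ∉ external: no assignment then satisfies all the clues, so #314 ∈ external.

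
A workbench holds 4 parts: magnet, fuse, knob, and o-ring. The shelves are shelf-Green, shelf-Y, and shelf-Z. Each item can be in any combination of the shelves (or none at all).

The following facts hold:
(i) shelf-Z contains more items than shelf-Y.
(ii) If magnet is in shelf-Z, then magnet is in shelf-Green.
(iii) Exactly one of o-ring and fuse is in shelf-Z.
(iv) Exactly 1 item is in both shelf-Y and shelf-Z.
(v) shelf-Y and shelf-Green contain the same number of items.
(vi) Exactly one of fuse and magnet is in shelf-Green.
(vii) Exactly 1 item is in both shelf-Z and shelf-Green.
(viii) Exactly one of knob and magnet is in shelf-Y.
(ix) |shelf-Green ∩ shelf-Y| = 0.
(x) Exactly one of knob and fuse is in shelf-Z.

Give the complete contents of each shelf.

shelf-Green = {magnet}; shelf-Y = {knob}; shelf-Z = {knob, magnet, o-ring}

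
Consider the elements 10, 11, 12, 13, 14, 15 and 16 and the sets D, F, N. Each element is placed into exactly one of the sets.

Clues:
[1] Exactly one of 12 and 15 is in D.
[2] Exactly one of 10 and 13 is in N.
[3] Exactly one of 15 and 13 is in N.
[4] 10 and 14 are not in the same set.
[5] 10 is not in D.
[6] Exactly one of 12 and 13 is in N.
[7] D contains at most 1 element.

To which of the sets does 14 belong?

14: N

From (5): 10 ∉ D.
Suppose 14 ∈ D: no assignment then satisfies all the clues, so 14 ∉ D.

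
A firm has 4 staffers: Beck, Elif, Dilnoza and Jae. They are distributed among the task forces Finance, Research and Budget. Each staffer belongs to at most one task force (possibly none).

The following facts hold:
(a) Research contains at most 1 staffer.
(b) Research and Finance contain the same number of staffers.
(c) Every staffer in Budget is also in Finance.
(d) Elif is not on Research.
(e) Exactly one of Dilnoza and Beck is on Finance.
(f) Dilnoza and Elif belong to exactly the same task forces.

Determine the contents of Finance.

Finance = {Beck}

From (d): Elif ∉ Research.
(f): Dilnoza matches Elif: Dilnoza ∉ Research.
Suppose Beck ∉ Finance: no assignment then satisfies all the clues, so Beck ∈ Finance.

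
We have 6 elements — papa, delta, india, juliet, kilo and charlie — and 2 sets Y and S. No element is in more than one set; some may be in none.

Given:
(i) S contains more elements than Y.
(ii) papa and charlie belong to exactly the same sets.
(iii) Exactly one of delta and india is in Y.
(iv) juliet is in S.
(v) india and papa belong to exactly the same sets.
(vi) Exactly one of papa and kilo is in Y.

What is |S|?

From (iv): juliet ∈ S.
Suppose papa ∈ Y: no assignment then satisfies all the clues, so papa ∉ Y.

4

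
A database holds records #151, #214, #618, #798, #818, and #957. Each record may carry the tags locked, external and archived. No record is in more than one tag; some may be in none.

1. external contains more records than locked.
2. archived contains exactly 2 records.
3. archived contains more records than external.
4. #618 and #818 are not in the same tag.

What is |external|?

1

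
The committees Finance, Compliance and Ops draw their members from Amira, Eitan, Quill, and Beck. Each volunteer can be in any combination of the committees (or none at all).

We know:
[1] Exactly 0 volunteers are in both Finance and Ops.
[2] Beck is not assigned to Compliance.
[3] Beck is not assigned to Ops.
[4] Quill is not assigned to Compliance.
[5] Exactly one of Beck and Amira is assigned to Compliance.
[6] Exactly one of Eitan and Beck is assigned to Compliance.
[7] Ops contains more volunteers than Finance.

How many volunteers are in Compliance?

From (2): Beck ∉ Compliance.
From (3): Beck ∉ Ops.
From (4): Quill ∉ Compliance.
(5) (exactly one): Amira ∈ Compliance.
(6) (exactly one): Eitan ∈ Compliance.

2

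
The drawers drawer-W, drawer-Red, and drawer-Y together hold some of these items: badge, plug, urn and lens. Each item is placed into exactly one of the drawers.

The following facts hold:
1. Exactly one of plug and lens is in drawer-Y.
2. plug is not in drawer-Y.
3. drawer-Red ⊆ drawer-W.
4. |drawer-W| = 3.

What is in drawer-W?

drawer-W = {badge, plug, urn}

From (2): plug ∉ drawer-Y.
(1) (exactly one): lens ∈ drawer-Y.
(4): only 3 candidates remain for drawer-W, so all are in.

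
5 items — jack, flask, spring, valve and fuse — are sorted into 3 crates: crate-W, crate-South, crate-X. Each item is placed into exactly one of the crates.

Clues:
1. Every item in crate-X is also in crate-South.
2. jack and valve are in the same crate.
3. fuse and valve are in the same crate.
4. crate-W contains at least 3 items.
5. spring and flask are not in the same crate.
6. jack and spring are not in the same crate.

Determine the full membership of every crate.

crate-W = {flask, fuse, jack, valve}; crate-South = {spring}; crate-X = {}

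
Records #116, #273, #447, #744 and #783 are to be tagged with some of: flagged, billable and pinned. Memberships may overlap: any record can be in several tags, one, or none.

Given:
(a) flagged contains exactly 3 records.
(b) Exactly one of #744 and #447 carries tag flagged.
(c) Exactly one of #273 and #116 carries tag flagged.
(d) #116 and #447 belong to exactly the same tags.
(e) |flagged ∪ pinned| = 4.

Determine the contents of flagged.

flagged = {#116, #447, #783}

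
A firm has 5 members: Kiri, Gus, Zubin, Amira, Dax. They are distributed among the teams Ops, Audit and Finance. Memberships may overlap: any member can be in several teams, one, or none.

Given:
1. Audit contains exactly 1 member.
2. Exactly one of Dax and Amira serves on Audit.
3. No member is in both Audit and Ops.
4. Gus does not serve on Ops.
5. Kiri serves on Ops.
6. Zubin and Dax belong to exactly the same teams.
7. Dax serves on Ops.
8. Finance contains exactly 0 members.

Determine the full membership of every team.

From (4): Gus ∉ Ops.
From (5): Kiri ∈ Ops.
From (7): Dax ∈ Ops.
(3) (disjoint): Kiri ∉ Audit.
(3) (disjoint): Dax ∉ Audit.
(6): Zubin matches Dax: Zubin ∈ Ops.
(6): Zubin matches Dax: Zubin ∉ Audit.
(8): Finance already has 0, so the rest are out.
(2) (exactly one): Amira ∈ Audit.
(3) (disjoint): Amira ∉ Ops.
(1): Audit already has 1, so the rest are out.

Ops = {Dax, Kiri, Zubin}; Audit = {Amira}; Finance = {}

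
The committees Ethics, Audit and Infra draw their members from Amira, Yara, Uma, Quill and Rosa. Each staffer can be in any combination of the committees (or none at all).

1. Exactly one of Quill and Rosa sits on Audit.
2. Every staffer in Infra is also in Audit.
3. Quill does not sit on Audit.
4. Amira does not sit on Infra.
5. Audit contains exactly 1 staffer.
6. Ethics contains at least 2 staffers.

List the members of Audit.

Audit = {Rosa}

From (3): Quill ∉ Audit.
From (4): Amira ∉ Infra.
(1) (exactly one): Rosa ∈ Audit.
(2) contrapositive: Quill ∉ Infra.
(5): Audit already has 1, so the rest are out.
(2) contrapositive: Yara ∉ Infra.
(2) contrapositive: Uma ∉ Infra.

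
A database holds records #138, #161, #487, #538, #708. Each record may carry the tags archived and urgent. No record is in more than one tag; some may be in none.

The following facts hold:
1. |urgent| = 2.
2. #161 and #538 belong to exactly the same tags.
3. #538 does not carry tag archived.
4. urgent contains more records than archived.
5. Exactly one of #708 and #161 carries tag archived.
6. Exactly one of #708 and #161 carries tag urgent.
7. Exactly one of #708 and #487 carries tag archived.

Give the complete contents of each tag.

archived = {#708}; urgent = {#161, #538}

From (3): #538 ∉ archived.
(2): #161 matches #538: #161 ∉ archived.
(5) (exactly one): #708 ∈ archived.
(6) (exactly one): #161 ∈ urgent.
(7) (exactly one): #487 ∉ archived.
(2): #538 matches #161: #538 ∈ urgent.
(1): urgent already has 2, so the rest are out.
Suppose #138 ∈ archived: no assignment then satisfies all the clues, so #138 ∉ archived.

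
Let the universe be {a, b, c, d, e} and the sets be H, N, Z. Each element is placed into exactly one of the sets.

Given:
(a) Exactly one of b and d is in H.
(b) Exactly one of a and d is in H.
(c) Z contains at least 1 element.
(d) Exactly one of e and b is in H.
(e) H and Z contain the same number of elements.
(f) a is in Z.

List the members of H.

From (f): a ∈ Z.
(b) (exactly one): d ∈ H.
(a) (exactly one): b ∉ H.
(d) (exactly one): e ∈ H.
Suppose c ∈ H: no assignment then satisfies all the clues, so c ∉ H.

H = {d, e}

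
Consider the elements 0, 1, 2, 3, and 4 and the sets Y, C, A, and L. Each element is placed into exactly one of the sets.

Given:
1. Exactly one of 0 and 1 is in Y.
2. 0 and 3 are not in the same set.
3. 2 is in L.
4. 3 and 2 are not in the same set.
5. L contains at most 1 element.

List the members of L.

L = {2}

From (3): 2 ∈ L.
(4): 3 ∉ L.
(5): L already has 1, so the rest are out.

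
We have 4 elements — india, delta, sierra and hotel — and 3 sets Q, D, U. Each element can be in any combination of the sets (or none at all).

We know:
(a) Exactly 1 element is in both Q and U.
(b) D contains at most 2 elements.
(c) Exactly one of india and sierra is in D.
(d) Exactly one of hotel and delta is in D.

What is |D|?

2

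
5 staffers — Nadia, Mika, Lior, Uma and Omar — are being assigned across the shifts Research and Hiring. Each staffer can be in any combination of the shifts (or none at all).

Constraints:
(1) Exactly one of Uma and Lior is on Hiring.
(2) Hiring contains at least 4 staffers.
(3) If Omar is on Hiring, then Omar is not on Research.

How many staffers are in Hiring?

4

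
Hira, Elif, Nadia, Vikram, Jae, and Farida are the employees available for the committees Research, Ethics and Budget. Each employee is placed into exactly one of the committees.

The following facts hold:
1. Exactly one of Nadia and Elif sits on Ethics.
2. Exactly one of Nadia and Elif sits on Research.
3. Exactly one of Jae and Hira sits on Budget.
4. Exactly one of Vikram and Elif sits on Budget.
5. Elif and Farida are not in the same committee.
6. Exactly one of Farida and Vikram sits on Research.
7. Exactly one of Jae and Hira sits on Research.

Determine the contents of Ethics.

Ethics = {Elif}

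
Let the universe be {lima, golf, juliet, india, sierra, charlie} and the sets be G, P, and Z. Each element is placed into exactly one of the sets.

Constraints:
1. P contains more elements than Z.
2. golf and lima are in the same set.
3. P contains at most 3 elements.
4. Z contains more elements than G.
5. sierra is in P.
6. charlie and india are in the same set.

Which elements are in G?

From (5): sierra ∈ P.
Suppose lima ∈ G: no assignment then satisfies all the clues, so lima ∉ G.

G = {juliet}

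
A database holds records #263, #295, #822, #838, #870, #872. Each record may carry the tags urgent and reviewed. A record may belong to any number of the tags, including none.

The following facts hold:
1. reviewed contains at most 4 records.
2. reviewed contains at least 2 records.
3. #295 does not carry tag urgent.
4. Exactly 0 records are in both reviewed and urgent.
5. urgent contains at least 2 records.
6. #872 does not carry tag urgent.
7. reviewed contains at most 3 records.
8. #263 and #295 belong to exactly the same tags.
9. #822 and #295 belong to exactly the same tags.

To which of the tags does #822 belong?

#822: reviewed

From (3): #295 ∉ urgent.
From (6): #872 ∉ urgent.
(8): #263 matches #295: #263 ∉ urgent.
(9): #822 matches #295: #822 ∉ urgent.
(5): only 2 candidates remain for urgent, so all are in.
Suppose #822 ∉ reviewed: no assignment then satisfies all the clues, so #822 ∈ reviewed.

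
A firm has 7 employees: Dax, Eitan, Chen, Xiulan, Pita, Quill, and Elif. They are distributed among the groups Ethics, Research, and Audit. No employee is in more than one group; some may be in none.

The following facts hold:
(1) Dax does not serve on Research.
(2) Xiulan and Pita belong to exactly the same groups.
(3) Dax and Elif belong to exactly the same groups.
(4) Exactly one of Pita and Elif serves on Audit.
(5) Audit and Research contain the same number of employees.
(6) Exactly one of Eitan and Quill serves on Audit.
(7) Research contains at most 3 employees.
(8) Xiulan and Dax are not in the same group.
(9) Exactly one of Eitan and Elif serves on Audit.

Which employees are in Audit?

Audit = {Dax, Elif, Quill}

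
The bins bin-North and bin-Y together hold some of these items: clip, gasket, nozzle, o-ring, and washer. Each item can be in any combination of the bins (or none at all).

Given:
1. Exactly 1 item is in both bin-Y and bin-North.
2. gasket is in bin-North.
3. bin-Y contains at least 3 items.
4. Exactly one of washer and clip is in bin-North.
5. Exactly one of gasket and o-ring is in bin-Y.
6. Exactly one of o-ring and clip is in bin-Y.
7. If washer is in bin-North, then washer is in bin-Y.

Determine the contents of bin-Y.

bin-Y = {nozzle, o-ring, washer}

From (2): gasket ∈ bin-North.
Suppose clip ∈ bin-Y: no assignment then satisfies all the clues, so clip ∉ bin-Y.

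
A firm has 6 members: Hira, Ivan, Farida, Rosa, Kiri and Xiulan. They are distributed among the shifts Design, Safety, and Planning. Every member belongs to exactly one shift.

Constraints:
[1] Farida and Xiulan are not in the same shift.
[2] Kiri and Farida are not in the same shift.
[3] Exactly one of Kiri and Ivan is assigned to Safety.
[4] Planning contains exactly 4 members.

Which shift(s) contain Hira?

Hira: Planning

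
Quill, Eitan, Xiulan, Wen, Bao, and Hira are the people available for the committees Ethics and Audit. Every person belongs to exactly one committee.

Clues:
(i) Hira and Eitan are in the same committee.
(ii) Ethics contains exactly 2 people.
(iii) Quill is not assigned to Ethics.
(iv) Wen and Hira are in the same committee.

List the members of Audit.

Audit = {Eitan, Hira, Quill, Wen}

From (iii): Quill ∉ Ethics.
Only one committee left: Quill ∈ Audit.
Suppose Eitan ∉ Audit: no assignment then satisfies all the clues, so Eitan ∈ Audit.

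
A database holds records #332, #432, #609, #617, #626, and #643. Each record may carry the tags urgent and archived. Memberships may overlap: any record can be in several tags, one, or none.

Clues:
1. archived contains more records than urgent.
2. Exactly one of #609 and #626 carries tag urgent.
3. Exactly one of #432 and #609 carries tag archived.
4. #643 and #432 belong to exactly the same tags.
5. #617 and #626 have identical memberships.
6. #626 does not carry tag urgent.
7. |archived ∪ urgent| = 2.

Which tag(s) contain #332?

#332: archived

From (6): #626 ∉ urgent.
(2) (exactly one): #609 ∈ urgent.
(5): #617 matches #626: #617 ∉ urgent.
Suppose #332 ∈ urgent: no assignment then satisfies all the clues, so #332 ∉ urgent.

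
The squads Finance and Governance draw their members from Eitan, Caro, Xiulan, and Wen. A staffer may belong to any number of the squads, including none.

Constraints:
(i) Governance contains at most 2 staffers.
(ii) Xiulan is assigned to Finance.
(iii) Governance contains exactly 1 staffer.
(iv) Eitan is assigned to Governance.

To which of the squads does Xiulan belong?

From (ii): Xiulan ∈ Finance.
From (iv): Eitan ∈ Governance.
(iii): Governance already has 1, so the rest are out.

Xiulan: Finance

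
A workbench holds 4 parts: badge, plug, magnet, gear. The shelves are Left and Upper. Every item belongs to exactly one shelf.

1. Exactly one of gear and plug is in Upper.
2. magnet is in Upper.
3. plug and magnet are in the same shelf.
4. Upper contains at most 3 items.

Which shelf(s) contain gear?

From (2): magnet ∈ Upper.
(3): plug matches magnet: plug ∉ Left.
(3): plug matches magnet: plug ∈ Upper.
(1) (exactly one): gear ∉ Upper.
Only one shelf left: gear ∈ Left.

gear: Left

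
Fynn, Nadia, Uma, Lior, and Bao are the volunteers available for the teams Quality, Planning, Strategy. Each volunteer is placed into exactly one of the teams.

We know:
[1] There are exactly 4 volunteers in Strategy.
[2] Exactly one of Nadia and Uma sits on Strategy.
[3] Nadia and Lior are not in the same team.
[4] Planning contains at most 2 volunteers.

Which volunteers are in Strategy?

Strategy = {Bao, Fynn, Lior, Uma}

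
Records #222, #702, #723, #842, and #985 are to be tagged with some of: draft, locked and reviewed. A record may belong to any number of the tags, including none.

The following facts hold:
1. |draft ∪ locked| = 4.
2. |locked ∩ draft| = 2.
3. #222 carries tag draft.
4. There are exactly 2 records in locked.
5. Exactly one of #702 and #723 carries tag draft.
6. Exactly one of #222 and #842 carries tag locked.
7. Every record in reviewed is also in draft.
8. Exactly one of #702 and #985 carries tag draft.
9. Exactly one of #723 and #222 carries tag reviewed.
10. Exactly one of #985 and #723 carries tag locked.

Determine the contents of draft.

From (3): #222 ∈ draft.
Suppose #702 ∈ draft: no assignment then satisfies all the clues, so #702 ∉ draft.

draft = {#222, #723, #842, #985}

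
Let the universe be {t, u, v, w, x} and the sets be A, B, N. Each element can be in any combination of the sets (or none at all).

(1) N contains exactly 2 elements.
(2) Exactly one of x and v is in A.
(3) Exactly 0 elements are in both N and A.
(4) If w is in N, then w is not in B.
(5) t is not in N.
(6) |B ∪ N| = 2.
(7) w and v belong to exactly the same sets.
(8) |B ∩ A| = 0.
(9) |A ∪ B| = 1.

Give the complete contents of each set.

From (5): t ∉ N.
Suppose t ∈ A: no assignment then satisfies all the clues, so t ∉ A.

A = {x}; B = {}; N = {v, w}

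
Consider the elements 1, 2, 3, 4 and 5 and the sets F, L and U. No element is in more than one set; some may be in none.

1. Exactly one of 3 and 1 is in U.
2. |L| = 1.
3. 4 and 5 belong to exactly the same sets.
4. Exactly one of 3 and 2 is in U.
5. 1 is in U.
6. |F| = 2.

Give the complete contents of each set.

F = {4, 5}; L = {3}; U = {1, 2}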